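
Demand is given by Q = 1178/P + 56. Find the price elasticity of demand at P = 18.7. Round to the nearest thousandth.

At P = 18.7, Q = 118.9947.
dQ/dP = −1178/P² = −3.3687.
Point elasticity E = (dQ/dP)·(P/Q) = -3.3687 × 18.7/118.9947 ≈ -0.529.
|E| < 1, so demand is inelastic at this price.

-0.529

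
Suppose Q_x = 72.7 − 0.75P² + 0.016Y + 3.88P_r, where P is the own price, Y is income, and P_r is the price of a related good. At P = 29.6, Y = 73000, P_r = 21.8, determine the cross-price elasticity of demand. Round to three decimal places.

0.127

Q_x = 72.7 − 0.75(29.6)² + 0.016(73000) + 3.88(21.8) = 72.7 − 657.12 + 1168 + 84.584 = 668.164.
∂Q_x/∂P_r = +3.88, so E_xy = 3.88·(21.8/668.164) ≈ 0.127.
E_xy > 0: the goods are substitutes.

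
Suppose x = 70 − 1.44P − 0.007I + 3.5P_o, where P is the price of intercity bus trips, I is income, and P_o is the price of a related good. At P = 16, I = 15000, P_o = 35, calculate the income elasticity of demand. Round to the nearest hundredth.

-1.63

At the given point, x = 70 − 1.44(16) − 0.007(15000) + 3.5(35) = 70 − 23.04 − 105 + 122.5 = 64.46.
∂x/∂I = −0.007, so E_I = -0.007·(15000/64.46) ≈ -1.63.
E_I < 0: inferior good.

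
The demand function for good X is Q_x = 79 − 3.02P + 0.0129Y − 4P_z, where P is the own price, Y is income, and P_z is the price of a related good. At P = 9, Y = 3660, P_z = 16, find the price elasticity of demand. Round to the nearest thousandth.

-0.776

Substituting, Q_x = 79 − 3.02(9) + 0.0129(3660) − 4(16) = 79 − 27.18 + 47.214 − 64 = 35.034.
∂Q_x/∂P = −3.02, so E_p = (−3.02)·(9/35.034) ≈ -0.776.
|E_p| < 1: demand is inelastic.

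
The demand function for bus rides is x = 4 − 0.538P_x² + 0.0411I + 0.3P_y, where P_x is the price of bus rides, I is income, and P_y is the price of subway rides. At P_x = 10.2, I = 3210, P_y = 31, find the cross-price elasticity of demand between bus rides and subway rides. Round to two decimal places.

x = 4 − 0.538(10.2)² + 0.0411(3210) + 0.3(31) = 4 − 55.9735 + 131.931 + 9.3 = 89.2575.
∂x/∂P_y = +0.3, so E_xy = 0.3·(31/89.2575) ≈ 0.10.
E_xy > 0: the goods are substitutes.

0.10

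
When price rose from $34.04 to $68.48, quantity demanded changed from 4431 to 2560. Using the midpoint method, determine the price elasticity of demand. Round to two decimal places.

%Δq = (2560 − 4431)/[(4431 + 2560)/2] = -1871/3495.5 ≈ -0.5353.
%ΔP = (68.48 − 34.04)/[(34.04 + 68.48)/2] = 34.44/51.26 ≈ 0.6719.
Arc elasticity E = %Δq/%ΔP ≈ -0.5353/0.6719 ≈ -0.80.
|E| < 1: demand is inelastic over this range.

-0.80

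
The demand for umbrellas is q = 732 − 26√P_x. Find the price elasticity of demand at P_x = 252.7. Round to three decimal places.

At P_x = 252.7, q = 318.6899.
dq/dP_x = −26/(2√P_x) = −26/(2·15.8965).
Point elasticity E = (dq/dP_x)·(P_x/q) = -0.8178 × 252.7/318.6899 ≈ -0.648.
|E| < 1, so demand is inelastic at this price.

-0.648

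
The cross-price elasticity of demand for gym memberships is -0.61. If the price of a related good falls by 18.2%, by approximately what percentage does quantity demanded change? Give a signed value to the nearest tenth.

%ΔQ ≈ E × %ΔP_y = (-0.61) × (-18.2%) ≈ 11.1%.

11.1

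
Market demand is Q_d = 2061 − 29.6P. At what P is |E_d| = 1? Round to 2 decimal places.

34.81

For linear demand Q_d = a − bP, E = −bP/(a − bP). |E| = 1 ⇒ bP = a − bP ⇒ P = a/(2b).
P = 2061/(2·29.6) ≈ 34.81.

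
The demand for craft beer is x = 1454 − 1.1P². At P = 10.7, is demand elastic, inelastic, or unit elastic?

inelastic

At P = 10.7, x = 1328.061.
dx/dP = −2·1.1·P = −23.54.
Point elasticity E = (dx/dP)·(P/x) = -23.54 × 10.7/1328.061 ≈ -0.190.
|E| ≈ 0.190 < 1, so demand is inelastic.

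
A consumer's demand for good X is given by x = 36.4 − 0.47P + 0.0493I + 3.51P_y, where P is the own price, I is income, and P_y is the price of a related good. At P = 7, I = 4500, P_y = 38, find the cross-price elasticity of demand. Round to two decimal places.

0.34

Substituting, x = 36.4 − 0.47(7) + 0.0493(4500) + 3.51(38) = 36.4 − 3.29 + 221.85 + 133.38 = 388.34.
∂x/∂P_y = +3.51, so E_xy = 3.51·(38/388.34) ≈ 0.34.
E_xy > 0: the goods are substitutes.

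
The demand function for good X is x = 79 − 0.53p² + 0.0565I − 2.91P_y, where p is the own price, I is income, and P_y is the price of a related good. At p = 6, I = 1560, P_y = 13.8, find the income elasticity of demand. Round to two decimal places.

Evaluating quantity at (p, I, P_y) gives x = 79 − 0.53(6)² + 0.0565(1560) − 2.91(13.8) = 79 − 19.08 + 88.14 − 40.158 = 107.902.
∂x/∂I = +0.0565, so E_I = 0.0565·(1560/107.902) ≈ 0.82.
E_I ∈ (0,1): normal good (necessity).

0.82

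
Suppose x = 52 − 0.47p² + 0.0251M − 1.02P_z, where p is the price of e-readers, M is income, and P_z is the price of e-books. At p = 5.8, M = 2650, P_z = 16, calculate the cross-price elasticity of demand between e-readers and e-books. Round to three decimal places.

Substituting, x = 52 − 0.47(5.8)² + 0.0251(2650) − 1.02(16) = 52 − 15.8108 + 66.515 − 16.32 = 86.3842.
∂x/∂P_z = −1.02, so E_xy = -1.02·(16/86.3842) ≈ -0.189.
E_xy < 0: the goods are complements.

-0.189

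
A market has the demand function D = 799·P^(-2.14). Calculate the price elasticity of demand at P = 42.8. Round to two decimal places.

-2.14

For a Cobb–Douglas (constant-elasticity) form D = A·P^α·…, the elasticity with respect to P equals the exponent α at every point.
Here the exponent on P is -2.14, so the price elasticity of demand is -2.14.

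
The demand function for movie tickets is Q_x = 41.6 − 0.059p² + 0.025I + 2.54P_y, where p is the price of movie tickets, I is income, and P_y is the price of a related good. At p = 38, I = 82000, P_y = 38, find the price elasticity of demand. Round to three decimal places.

-0.081

Substituting, Q_x = 41.6 − 0.059(38)² + 0.025(82000) + 2.54(38) = 41.6 − 85.196 + 2050 + 96.52 = 2102.924.
∂Q_x/∂p = −2·0.059·p = -4.484, so E_p = -4.484·(38/2102.924) ≈ -0.081.
|E_p| < 1: demand is inelastic.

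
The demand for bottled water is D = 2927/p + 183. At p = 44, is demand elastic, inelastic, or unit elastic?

inelastic

At p = 44, D = 249.5227.
dD/dp = −2927/p² = −1.5119.
Point elasticity E = (dD/dp)·(p/D) = -1.5119 × 44/249.5227 ≈ -0.267.
|E| ≈ 0.267 < 1, so demand is inelastic.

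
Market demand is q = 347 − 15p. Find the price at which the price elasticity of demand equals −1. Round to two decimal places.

For linear demand q = a − bp, E = −bp/(a − bp). |E| = 1 ⇒ bp = a − bp ⇒ p = a/(2b).
p = 347/(2·15) ≈ 11.57.

11.57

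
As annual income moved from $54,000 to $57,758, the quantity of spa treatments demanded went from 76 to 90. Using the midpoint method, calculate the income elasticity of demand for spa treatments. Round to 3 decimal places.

%ΔQ = (90 − 76)/[(76+90)/2] = 14/83 ≈ 0.1687.
%ΔM = (57,758 − 54,000)/[(54,000+57,758)/2] = 3758/55879 ≈ 0.0673.
E_I = %ΔQ/%ΔM ≈ 2.508.
E_I > 1: normal good (luxury).

2.508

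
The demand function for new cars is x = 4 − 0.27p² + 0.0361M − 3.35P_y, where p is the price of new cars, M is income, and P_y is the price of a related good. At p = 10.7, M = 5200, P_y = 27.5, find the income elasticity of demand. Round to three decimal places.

x = 4 − 0.27(10.7)² + 0.0361(5200) − 3.35(27.5) = 4 − 30.9123 + 187.72 − 92.125 = 68.6827.
∂x/∂M = +0.0361, so E_I = 0.0361·(5200/68.6827) ≈ 2.733.
E_I > 1: normal good (luxury).

2.733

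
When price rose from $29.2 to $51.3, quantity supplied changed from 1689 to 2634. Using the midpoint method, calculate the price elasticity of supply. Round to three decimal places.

0.796

%Δq = (2634 − 1689)/[(1689 + 2634)/2] = 945/2161.5 ≈ 0.4372.
%Δp = (51.3 − 29.2)/[(29.2 + 51.3)/2] = 22.1/40.25 ≈ 0.5491.
Arc elasticity E = %Δq/%Δp ≈ 0.4372/0.5491 ≈ 0.796.
|E| < 1: supply is inelastic over this range.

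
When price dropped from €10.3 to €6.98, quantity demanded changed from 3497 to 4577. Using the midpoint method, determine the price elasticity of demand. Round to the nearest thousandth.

-0.696

%Δq = (4577 − 3497)/[(3497 + 4577)/2] = 1080/4037 ≈ 0.2675.
%Δp = (6.98 − 10.3)/[(10.3 + 6.98)/2] = -3.32/8.64 ≈ -0.3843.
Arc elasticity E = %Δq/%Δp ≈ 0.2675/-0.3843 ≈ -0.696.
|E| < 1: demand is inelastic over this range.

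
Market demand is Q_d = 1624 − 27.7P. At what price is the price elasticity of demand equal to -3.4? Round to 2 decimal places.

Set −bP/(a − bP) = −3.4 ⇒ bP = 3.4(a − bP) ⇒ bP(1+3.4) = 3.4·a.
P = 3.4·1624/(27.7·4.4) ≈ 45.30.

45.30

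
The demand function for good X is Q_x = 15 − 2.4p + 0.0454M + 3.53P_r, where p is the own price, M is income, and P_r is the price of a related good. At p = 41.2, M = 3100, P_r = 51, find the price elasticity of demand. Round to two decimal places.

At the given point, Q_x = 15 − 2.4(41.2) + 0.0454(3100) + 3.53(51) = 15 − 98.88 + 140.74 + 180.03 = 236.89.
∂Q_x/∂p = −2.4, so E_p = (−2.4)·(41.2/236.89) ≈ -0.42.
|E_p| < 1: demand is inelastic.

-0.42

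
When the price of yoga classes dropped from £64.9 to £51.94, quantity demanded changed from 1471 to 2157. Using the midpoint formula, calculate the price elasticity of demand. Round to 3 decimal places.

-1.705

%ΔQ = (2157 − 1471)/[(1471 + 2157)/2] = 686/1814 ≈ 0.3782.
%Δp = (51.94 − 64.9)/[(64.9 + 51.94)/2] = -12.96/58.42 ≈ -0.2218.
Arc elasticity E = %ΔQ/%Δp ≈ 0.3782/-0.2218 ≈ -1.705.
|E| > 1: demand is elastic over this range.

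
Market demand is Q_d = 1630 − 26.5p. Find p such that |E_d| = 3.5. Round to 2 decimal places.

47.84

Set −bp/(a − bp) = −3.5 ⇒ bp = 3.5(a − bp) ⇒ bp(1+3.5) = 3.5·a.
p = 3.5·1630/(26.5·4.5) ≈ 47.84.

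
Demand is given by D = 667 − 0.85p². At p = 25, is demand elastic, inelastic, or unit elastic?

At p = 25, D = 135.75.
dD/dp = −2·0.85·p = −42.5.
Point elasticity E = (dD/dp)·(p/D) = -42.5 × 25/135.75 ≈ -7.827.
|E| ≈ 7.827 > 1, so demand is elastic.

elastic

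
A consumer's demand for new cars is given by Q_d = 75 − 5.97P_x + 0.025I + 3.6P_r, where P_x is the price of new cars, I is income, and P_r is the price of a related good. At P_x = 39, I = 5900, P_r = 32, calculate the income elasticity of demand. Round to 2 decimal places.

1.41

At the given point, Q_d = 75 − 5.97(39) + 0.025(5900) + 3.6(32) = 75 − 232.83 + 147.5 + 115.2 = 104.87.
∂Q_d/∂I = +0.025, so E_I = 0.025·(5900/104.87) ≈ 1.41.
E_I > 1: normal good (luxury).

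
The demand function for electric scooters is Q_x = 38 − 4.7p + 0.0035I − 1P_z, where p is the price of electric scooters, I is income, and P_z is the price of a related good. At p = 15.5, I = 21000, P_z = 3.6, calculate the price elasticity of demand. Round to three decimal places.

-2.078

Substituting, Q_x = 38 − 4.7(15.5) + 0.0035(21000) − 1(3.6) = 38 − 72.85 + 73.5 − 3.6 = 35.05.
∂Q_x/∂p = −4.7, so E_p = (−4.7)·(15.5/35.05) ≈ -2.078.
|E_p| > 1: demand is elastic.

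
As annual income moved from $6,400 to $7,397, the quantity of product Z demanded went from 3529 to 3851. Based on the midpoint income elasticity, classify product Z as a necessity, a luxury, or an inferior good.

%ΔQ = (3851 − 3529)/[(3529+3851)/2] = 322/3690 ≈ 0.0873.
%ΔY = (7,397 − 6,400)/[(6,400+7,397)/2] = 997/6898.5 ≈ 0.1445.
E_I = %ΔQ/%ΔY ≈ 0.604.
E_I ∈ (0,1): normal good (necessity).

necessity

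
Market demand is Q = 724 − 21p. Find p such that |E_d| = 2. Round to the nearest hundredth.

Set −bp/(a − bp) = −2 ⇒ bp = 2(a − bp) ⇒ bp(1+2) = 2·a.
p = 2·724/(21·3) ≈ 22.98.

22.98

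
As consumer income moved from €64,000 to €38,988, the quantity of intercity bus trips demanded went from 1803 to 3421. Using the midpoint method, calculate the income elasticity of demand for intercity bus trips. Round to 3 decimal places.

%ΔQ = (3421 − 1803)/[(1803+3421)/2] = 1618/2612 ≈ 0.6194.
%ΔI = (38,988 − 64,000)/[(64,000+38,988)/2] = -25012/51494 ≈ -0.4857.
E_I = %ΔQ/%ΔI ≈ -1.275.
E_I < 0: inferior good.

-1.275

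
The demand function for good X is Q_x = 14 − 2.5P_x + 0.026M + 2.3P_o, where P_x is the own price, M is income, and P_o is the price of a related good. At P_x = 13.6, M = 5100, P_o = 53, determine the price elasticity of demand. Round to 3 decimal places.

-0.145

First evaluate Q_x: 14 − 2.5(13.6) + 0.026(5100) + 2.3(53) = 14 − 34 + 132.6 + 121.9 = 234.5.
∂Q_x/∂P_x = −2.5, so E_p = (−2.5)·(13.6/234.5) ≈ -0.145.
|E_p| < 1: demand is inelastic.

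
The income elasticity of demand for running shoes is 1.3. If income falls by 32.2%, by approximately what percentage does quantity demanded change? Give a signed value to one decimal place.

%ΔQ ≈ E × %ΔI = (1.3) × (-32.2%) ≈ -41.9%.

-41.9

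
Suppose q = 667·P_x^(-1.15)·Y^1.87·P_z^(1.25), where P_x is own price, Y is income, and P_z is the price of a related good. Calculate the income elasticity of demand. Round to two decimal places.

1.87

For a Cobb–Douglas (constant-elasticity) form q = A·Y^α·…, the elasticity with respect to Y equals the exponent α at every point.
Here the exponent on Y is 1.87, so the income elasticity of demand is 1.87.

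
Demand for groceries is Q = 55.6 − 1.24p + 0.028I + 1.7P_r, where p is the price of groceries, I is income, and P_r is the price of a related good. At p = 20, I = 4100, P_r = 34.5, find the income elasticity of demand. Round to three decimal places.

Evaluating quantity at (p, I, P_r) gives Q = 55.6 − 1.24(20) + 0.028(4100) + 1.7(34.5) = 55.6 − 24.8 + 114.8 + 58.65 = 204.25.
∂Q/∂I = +0.028, so E_I = 0.028·(4100/204.25) ≈ 0.562.
E_I ∈ (0,1): normal good (necessity).

0.562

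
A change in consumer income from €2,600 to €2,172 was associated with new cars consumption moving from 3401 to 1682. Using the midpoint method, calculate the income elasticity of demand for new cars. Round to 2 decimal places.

3.77

%ΔQ = (1682 − 3401)/[(3401+1682)/2] = -1719/2541.5 ≈ -0.6764.
%ΔM = (2,172 − 2,600)/[(2,600+2,172)/2] = -428/2386 ≈ -0.1794.
E_I = %ΔQ/%ΔM ≈ 3.77.
E_I > 1: normal good (luxury).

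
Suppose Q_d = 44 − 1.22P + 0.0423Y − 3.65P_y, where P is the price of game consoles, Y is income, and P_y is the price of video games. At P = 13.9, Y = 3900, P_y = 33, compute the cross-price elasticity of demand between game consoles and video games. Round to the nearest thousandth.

Q_d = 44 − 1.22(13.9) + 0.0423(3900) − 3.65(33) = 44 − 16.958 + 164.97 − 120.45 = 71.562.
∂Q_d/∂P_y = −3.65, so E_xy = -3.65·(33/71.562) ≈ -1.683.
E_xy < 0: the goods are complements.

-1.683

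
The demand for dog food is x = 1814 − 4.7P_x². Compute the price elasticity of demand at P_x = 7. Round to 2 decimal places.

-0.29

At P_x = 7, x = 1583.7.
dx/dP_x = −2·4.7·P_x = −65.8.
Point elasticity E = (dx/dP_x)·(P_x/x) = -65.8 × 7/1583.7 ≈ -0.29.
|E| < 1, so demand is inelastic at this price.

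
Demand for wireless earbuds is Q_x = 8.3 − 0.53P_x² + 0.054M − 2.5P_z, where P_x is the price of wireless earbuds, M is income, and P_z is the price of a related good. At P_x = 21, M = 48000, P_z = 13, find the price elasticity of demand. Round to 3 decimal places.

Substituting, Q_x = 8.3 − 0.53(21)² + 0.054(48000) − 2.5(13) = 8.3 − 233.73 + 2592 − 32.5 = 2334.07.
∂Q_x/∂P_x = −2·0.53·P_x = -22.26, so E_p = -22.26·(21/2334.07) ≈ -0.200.
|E_p| < 1: demand is inelastic.

-0.200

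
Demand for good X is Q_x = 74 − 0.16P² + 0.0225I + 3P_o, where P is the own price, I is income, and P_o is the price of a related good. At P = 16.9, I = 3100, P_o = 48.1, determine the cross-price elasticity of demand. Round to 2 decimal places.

0.60

First evaluate Q_x: 74 − 0.16(16.9)² + 0.0225(3100) + 3(48.1) = 74 − 45.6976 + 69.75 + 144.3 = 242.3524.
∂Q_x/∂P_o = +3, so E_xy = 3·(48.1/242.3524) ≈ 0.60.
E_xy > 0: the goods are substitutes.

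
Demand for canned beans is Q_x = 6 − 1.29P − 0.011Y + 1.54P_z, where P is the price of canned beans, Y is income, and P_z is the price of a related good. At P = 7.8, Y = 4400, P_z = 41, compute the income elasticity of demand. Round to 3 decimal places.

-4.533

Evaluating quantity at (P, Y, P_z) gives Q_x = 6 − 1.29(7.8) − 0.011(4400) + 1.54(41) = 6 − 10.062 − 48.4 + 63.14 = 10.678.
∂Q_x/∂Y = −0.011, so E_I = -0.011·(4400/10.678) ≈ -4.533.
E_I < 0: inferior good.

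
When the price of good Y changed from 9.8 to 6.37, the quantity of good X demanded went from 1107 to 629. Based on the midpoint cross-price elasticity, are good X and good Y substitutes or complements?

%ΔQ_x = (629 − 1107)/[(1107+629)/2] = -478/868 ≈ -0.5507.
%ΔP_y = (6.37 − 9.8)/[(9.8+6.37)/2] ≈ -0.4242.
E_xy = -0.5507/-0.4242 ≈ 1.298.
E_xy > 0, so the goods are substitutes.

substitutes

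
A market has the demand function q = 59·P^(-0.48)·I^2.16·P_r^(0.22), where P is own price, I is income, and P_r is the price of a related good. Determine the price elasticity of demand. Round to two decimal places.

-0.48

For a Cobb–Douglas (constant-elasticity) form q = A·P^α·…, the elasticity with respect to P equals the exponent α at every point.
Here the exponent on P is -0.48, so the price elasticity of demand is -0.48.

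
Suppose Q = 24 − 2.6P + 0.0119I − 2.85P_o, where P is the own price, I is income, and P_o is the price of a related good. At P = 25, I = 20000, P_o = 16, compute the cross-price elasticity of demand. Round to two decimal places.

-0.30

Q = 24 − 2.6(25) + 0.0119(20000) − 2.85(16) = 24 − 65 + 238 − 45.6 = 151.4.
∂Q/∂P_o = −2.85, so E_xy = -2.85·(16/151.4) ≈ -0.30.
E_xy < 0: the goods are complements.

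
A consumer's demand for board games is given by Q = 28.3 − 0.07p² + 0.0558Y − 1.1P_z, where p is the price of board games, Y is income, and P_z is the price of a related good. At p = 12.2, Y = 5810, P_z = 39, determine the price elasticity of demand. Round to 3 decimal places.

-0.070

First evaluate Q: 28.3 − 0.07(12.2)² + 0.0558(5810) − 1.1(39) = 28.3 − 10.4188 + 324.198 − 42.9 = 299.1792.
∂Q/∂p = −2·0.07·p = -1.708, so E_p = -1.708·(12.2/299.1792) ≈ -0.070.
|E_p| < 1: demand is inelastic.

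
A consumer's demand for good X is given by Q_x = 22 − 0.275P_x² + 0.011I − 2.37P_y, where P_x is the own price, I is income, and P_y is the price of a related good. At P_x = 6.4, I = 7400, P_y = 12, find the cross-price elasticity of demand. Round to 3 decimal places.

First evaluate Q_x: 22 − 0.275(6.4)² + 0.011(7400) − 2.37(12) = 22 − 11.264 + 81.4 − 28.44 = 63.696.
∂Q_x/∂P_y = −2.37, so E_xy = -2.37·(12/63.696) ≈ -0.446.
E_xy < 0: the goods are complements.

-0.446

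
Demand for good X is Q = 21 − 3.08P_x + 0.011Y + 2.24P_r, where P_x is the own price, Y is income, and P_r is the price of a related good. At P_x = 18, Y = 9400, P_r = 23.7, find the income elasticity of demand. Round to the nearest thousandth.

0.847

Substituting, Q = 21 − 3.08(18) + 0.011(9400) + 2.24(23.7) = 21 − 55.44 + 103.4 + 53.088 = 122.048.
∂Q/∂Y = +0.011, so E_I = 0.011·(9400/122.048) ≈ 0.847.
E_I ∈ (0,1): normal good (necessity).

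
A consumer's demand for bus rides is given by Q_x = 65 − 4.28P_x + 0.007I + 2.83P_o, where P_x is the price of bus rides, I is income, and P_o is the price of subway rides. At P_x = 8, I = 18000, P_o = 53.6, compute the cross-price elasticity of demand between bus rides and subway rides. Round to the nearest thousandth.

0.492

Substituting, Q_x = 65 − 4.28(8) + 0.007(18000) + 2.83(53.6) = 65 − 34.24 + 126 + 151.688 = 308.448.
∂Q_x/∂P_o = +2.83, so E_xy = 2.83·(53.6/308.448) ≈ 0.492.
E_xy > 0: the goods are substitutes.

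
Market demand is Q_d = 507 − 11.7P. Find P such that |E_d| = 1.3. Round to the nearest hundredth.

24.49

Set −bP/(a − bP) = −1.3 ⇒ bP = 1.3(a − bP) ⇒ bP(1+1.3) = 1.3·a.
P = 1.3·507/(11.7·2.3) ≈ 24.49.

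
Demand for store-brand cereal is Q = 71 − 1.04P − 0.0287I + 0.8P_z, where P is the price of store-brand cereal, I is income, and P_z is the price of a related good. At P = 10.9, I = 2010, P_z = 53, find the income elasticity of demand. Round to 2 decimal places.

-1.30

At the given point, Q = 71 − 1.04(10.9) − 0.0287(2010) + 0.8(53) = 71 − 11.336 − 57.687 + 42.4 = 44.377.
∂Q/∂I = −0.0287, so E_I = -0.0287·(2010/44.377) ≈ -1.30.
E_I < 0: inferior good.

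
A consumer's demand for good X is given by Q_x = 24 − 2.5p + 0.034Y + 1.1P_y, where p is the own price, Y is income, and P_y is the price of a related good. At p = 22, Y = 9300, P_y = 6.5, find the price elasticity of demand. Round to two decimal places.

Substituting, Q_x = 24 − 2.5(22) + 0.034(9300) + 1.1(6.5) = 24 − 55 + 316.2 + 7.15 = 292.35.
∂Q_x/∂p = −2.5, so E_p = (−2.5)·(22/292.35) ≈ -0.19.
|E_p| < 1: demand is inelastic.

-0.19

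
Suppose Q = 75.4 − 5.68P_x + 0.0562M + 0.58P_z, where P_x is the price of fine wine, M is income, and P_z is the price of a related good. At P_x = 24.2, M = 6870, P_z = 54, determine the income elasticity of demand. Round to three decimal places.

1.086

At the given point, Q = 75.4 − 5.68(24.2) + 0.0562(6870) + 0.58(54) = 75.4 − 137.456 + 386.094 + 31.32 = 355.358.
∂Q/∂M = +0.0562, so E_I = 0.0562·(6870/355.358) ≈ 1.086.
E_I > 1: normal good (luxury).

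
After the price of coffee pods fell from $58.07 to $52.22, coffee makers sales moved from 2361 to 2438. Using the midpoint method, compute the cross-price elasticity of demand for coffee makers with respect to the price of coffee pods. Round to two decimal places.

%ΔQ_x = (2438 − 2361)/[(2361+2438)/2] = 77/2399.5 ≈ 0.0321.
%ΔP_y = (52.22 − 58.07)/[(58.07+52.22)/2] ≈ -0.1061.
E_xy = 0.0321/-0.1061 ≈ -0.30.
E_xy < 0, so coffee makers and coffee pods are complements.

-0.30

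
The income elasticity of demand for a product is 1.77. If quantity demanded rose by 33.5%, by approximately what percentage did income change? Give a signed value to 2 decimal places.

18.93

%ΔQ ≈ E × %ΔI ⇒ %ΔI = %ΔQ / E = (33.5%)/(1.77) ≈ 18.93%.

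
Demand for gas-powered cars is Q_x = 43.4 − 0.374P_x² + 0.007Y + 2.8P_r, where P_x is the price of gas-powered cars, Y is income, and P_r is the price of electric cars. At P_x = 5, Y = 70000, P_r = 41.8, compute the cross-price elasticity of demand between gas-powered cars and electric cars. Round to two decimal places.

0.18

Q_x = 43.4 − 0.374(5)² + 0.007(70000) + 2.8(41.8) = 43.4 − 9.35 + 490 + 117.04 = 641.09.
∂Q_x/∂P_r = +2.8, so E_xy = 2.8·(41.8/641.09) ≈ 0.18.
E_xy > 0: the goods are substitutes.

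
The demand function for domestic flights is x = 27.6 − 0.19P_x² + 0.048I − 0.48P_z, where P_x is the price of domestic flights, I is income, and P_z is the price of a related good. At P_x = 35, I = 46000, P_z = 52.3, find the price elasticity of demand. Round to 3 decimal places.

-0.235

x = 27.6 − 0.19(35)² + 0.048(46000) − 0.48(52.3) = 27.6 − 232.75 + 2208 − 25.104 = 1977.746.
∂x/∂P_x = −2·0.19·P_x = -13.3, so E_p = -13.3·(35/1977.746) ≈ -0.235.
|E_p| < 1: demand is inelastic.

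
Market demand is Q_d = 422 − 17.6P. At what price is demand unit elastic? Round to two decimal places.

11.99

For linear demand Q_d = a − bP, E = −bP/(a − bP). |E| = 1 ⇒ bP = a − bP ⇒ P = a/(2b).
P = 422/(2·17.6) ≈ 11.99.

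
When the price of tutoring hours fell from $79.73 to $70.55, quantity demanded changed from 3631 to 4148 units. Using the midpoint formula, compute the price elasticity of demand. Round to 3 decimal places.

%Δq = (4148 − 3631)/[(3631 + 4148)/2] = 517/3889.5 ≈ 0.1329.
%ΔP = (70.55 − 79.73)/[(79.73 + 70.55)/2] = -9.18/75.14 ≈ -0.1222.
Arc elasticity E = %Δq/%ΔP ≈ 0.1329/-0.1222 ≈ -1.088.
|E| > 1: demand is elastic over this range.

-1.088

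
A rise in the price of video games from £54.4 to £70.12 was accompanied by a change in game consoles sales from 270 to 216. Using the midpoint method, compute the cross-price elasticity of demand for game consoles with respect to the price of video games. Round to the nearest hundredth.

-0.88

%ΔQ_x = (216 − 270)/[(270+216)/2] = -54/243 ≈ -0.2222.
%ΔP_y = (70.12 − 54.4)/[(54.4+70.12)/2] ≈ 0.2525.
E_xy = -0.2222/0.2525 ≈ -0.88.
E_xy < 0, so game consoles and video games are complements.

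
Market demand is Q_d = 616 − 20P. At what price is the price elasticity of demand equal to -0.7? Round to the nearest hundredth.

12.68

Set −bP/(a − bP) = −0.7 ⇒ bP = 0.7(a − bP) ⇒ bP(1+0.7) = 0.7·a.
P = 0.7·616/(20·1.7) ≈ 12.68.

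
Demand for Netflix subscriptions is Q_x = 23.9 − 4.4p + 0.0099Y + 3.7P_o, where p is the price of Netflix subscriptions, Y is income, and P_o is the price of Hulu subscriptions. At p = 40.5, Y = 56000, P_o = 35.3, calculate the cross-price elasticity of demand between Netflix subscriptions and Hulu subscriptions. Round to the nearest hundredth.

0.25

First evaluate Q_x: 23.9 − 4.4(40.5) + 0.0099(56000) + 3.7(35.3) = 23.9 − 178.2 + 554.4 + 130.61 = 530.71.
∂Q_x/∂P_o = +3.7, so E_xy = 3.7·(35.3/530.71) ≈ 0.25.
E_xy > 0: the goods are substitutes.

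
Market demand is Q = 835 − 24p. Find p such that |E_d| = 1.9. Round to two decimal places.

Set −bp/(a − bp) = −1.9 ⇒ bp = 1.9(a − bp) ⇒ bp(1+1.9) = 1.9·a.
p = 1.9·835/(24·2.9) ≈ 22.79.

22.79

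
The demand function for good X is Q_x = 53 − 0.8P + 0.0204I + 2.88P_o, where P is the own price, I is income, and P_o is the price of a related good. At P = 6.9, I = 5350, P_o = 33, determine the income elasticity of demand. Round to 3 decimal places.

0.434

First evaluate Q_x: 53 − 0.8(6.9) + 0.0204(5350) + 2.88(33) = 53 − 5.52 + 109.14 + 95.04 = 251.66.
∂Q_x/∂I = +0.0204, so E_I = 0.0204·(5350/251.66) ≈ 0.434.
E_I ∈ (0,1): normal good (necessity).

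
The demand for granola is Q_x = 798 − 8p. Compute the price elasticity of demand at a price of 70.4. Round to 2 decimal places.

-2.40

At p = 70.4, Q_x = 234.8.
dQ_x/dp = −8.
Point elasticity E = (dQ_x/dp)·(p/Q_x) = -8 × 70.4/234.8 ≈ -2.40.
|E| > 1, so demand is elastic at this price.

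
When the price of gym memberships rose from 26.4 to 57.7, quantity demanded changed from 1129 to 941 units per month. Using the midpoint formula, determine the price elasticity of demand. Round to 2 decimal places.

-0.24

%Δq = (941 − 1129)/[(1129 + 941)/2] = -188/1035 ≈ -0.1816.
%ΔP = (57.7 − 26.4)/[(26.4 + 57.7)/2] = 31.3/42.05 ≈ 0.7444.
Arc elasticity E = %Δq/%ΔP ≈ -0.1816/0.7444 ≈ -0.24.
|E| < 1: demand is inelastic over this range.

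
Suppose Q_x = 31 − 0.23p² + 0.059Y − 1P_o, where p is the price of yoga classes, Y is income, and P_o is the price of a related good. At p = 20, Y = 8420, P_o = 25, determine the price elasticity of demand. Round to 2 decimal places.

Substituting, Q_x = 31 − 0.23(20)² + 0.059(8420) − 1(25) = 31 − 92 + 496.78 − 25 = 410.78.
∂Q_x/∂p = −2·0.23·p = -9.2, so E_p = -9.2·(20/410.78) ≈ -0.45.
|E_p| < 1: demand is inelastic.

-0.45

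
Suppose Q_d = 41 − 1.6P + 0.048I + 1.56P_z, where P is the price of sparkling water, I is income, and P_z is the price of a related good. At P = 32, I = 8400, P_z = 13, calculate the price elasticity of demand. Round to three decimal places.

-0.124

Substituting, Q_d = 41 − 1.6(32) + 0.048(8400) + 1.56(13) = 41 − 51.2 + 403.2 + 20.28 = 413.28.
∂Q_d/∂P = −1.6, so E_p = (−1.6)·(32/413.28) ≈ -0.124.
|E_p| < 1: demand is inelastic.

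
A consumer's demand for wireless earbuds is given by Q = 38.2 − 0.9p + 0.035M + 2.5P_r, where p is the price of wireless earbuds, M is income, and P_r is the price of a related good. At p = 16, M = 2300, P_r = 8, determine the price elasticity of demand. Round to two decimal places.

Evaluating quantity at (p, M, P_r) gives Q = 38.2 − 0.9(16) + 0.035(2300) + 2.5(8) = 38.2 − 14.4 + 80.5 + 20 = 124.3.
∂Q/∂p = −0.9, so E_p = (−0.9)·(16/124.3) ≈ -0.12.
|E_p| < 1: demand is inelastic.

-0.12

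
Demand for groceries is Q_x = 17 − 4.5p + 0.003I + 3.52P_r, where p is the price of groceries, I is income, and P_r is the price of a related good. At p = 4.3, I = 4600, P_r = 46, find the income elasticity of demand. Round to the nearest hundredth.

0.08

First evaluate Q_x: 17 − 4.5(4.3) + 0.003(4600) + 3.52(46) = 17 − 19.35 + 13.8 + 161.92 = 173.37.
∂Q_x/∂I = +0.003, so E_I = 0.003·(4600/173.37) ≈ 0.08.
E_I ∈ (0,1): normal good (necessity).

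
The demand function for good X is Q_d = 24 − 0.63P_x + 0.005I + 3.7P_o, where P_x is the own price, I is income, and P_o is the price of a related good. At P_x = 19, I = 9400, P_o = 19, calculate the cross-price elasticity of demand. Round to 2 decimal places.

0.54

Q_d = 24 − 0.63(19) + 0.005(9400) + 3.7(19) = 24 − 11.97 + 47 + 70.3 = 129.33.
∂Q_d/∂P_o = +3.7, so E_xy = 3.7·(19/129.33) ≈ 0.54.
E_xy > 0: the goods are substitutes.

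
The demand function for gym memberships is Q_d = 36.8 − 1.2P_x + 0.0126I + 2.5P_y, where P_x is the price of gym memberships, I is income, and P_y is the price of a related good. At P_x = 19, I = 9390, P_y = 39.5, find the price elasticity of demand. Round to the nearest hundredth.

First evaluate Q_d: 36.8 − 1.2(19) + 0.0126(9390) + 2.5(39.5) = 36.8 − 22.8 + 118.314 + 98.75 = 231.064.
∂Q_d/∂P_x = −1.2, so E_p = (−1.2)·(19/231.064) ≈ -0.10.
|E_p| < 1: demand is inelastic.

-0.10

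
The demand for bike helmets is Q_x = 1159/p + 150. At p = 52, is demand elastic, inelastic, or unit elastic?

At p = 52, Q_x = 172.2885.
dQ_x/dp = −1159/p² = −0.4286.
Point elasticity E = (dQ_x/dp)·(p/Q_x) = -0.4286 × 52/172.2885 ≈ -0.129.
|E| ≈ 0.129 < 1, so demand is inelastic.

inelastic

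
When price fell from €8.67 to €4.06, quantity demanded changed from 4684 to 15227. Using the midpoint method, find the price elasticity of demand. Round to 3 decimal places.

-1.462

%ΔQ = (15227 − 4684)/[(4684 + 15227)/2] = 10543/9955.5 ≈ 1.0590.
%ΔP = (4.06 − 8.67)/[(8.67 + 4.06)/2] = -4.61/6.365 ≈ -0.7243.
Arc elasticity E = %ΔQ/%ΔP ≈ 1.0590/-0.7243 ≈ -1.462.
|E| > 1: demand is elastic over this range.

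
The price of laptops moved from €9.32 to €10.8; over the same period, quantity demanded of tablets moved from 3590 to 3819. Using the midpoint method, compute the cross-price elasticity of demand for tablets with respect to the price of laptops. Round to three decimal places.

0.420

%ΔQ_x = (3819 − 3590)/[(3590+3819)/2] = 229/3704.5 ≈ 0.0618.
%ΔP_y = (10.8 − 9.32)/[(9.32+10.8)/2] ≈ 0.1471.
E_xy = 0.0618/0.1471 ≈ 0.420.
E_xy > 0, so tablets and laptops are substitutes.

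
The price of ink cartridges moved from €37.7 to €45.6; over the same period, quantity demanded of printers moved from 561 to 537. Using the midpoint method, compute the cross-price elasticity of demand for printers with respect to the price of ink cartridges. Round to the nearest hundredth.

%ΔQ_x = (537 − 561)/[(561+537)/2] = -24/549 ≈ -0.0437.
%ΔP_y = (45.6 − 37.7)/[(37.7+45.6)/2] ≈ 0.1897.
E_xy = -0.0437/0.1897 ≈ -0.23.
E_xy < 0, so printers and ink cartridges are complements.

-0.23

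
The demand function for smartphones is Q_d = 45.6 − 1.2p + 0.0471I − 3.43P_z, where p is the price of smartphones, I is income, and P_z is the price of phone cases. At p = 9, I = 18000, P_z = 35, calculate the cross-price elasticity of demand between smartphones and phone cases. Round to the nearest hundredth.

Evaluating quantity at (p, I, P_z) gives Q_d = 45.6 − 1.2(9) + 0.0471(18000) − 3.43(35) = 45.6 − 10.8 + 847.8 − 120.05 = 762.55.
∂Q_d/∂P_z = −3.43, so E_xy = -3.43·(35/762.55) ≈ -0.16.
E_xy < 0: the goods are complements.

-0.16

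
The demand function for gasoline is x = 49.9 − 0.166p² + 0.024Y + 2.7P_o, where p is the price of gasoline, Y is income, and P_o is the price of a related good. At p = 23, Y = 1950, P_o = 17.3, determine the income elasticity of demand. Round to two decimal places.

Evaluating quantity at (p, Y, P_o) gives x = 49.9 − 0.166(23)² + 0.024(1950) + 2.7(17.3) = 49.9 − 87.814 + 46.8 + 46.71 = 55.596.
∂x/∂Y = +0.024, so E_I = 0.024·(1950/55.596) ≈ 0.84.
E_I ∈ (0,1): normal good (necessity).

0.84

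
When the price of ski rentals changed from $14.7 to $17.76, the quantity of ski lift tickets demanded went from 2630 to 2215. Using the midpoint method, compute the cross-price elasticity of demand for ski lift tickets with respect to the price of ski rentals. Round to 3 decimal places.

%ΔQ_x = (2215 − 2630)/[(2630+2215)/2] = -415/2422.5 ≈ -0.1713.
%ΔP_y = (17.76 − 14.7)/[(14.7+17.76)/2] ≈ 0.1885.
E_xy = -0.1713/0.1885 ≈ -0.909.
E_xy < 0, so ski lift tickets and ski rentals are complements.

-0.909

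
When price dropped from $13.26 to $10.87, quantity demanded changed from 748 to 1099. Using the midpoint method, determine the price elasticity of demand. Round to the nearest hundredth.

%Δq = (1099 − 748)/[(748 + 1099)/2] = 351/923.5 ≈ 0.3801.
%Δp = (10.87 − 13.26)/[(13.26 + 10.87)/2] = -2.39/12.065 ≈ -0.1981.
Arc elasticity E = %Δq/%Δp ≈ 0.3801/-0.1981 ≈ -1.92.
|E| > 1: demand is elastic over this range.

-1.92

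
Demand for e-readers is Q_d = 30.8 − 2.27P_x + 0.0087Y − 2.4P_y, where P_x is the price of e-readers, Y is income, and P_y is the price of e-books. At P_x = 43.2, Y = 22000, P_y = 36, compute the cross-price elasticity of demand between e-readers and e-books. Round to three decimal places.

-2.290

At the given point, Q_d = 30.8 − 2.27(43.2) + 0.0087(22000) − 2.4(36) = 30.8 − 98.064 + 191.4 − 86.4 = 37.736.
∂Q_d/∂P_y = −2.4, so E_xy = -2.4·(36/37.736) ≈ -2.290.
E_xy < 0: the goods are complements.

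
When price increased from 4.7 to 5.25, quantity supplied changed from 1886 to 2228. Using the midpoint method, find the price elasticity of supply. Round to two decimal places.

%Δq = (2228 − 1886)/[(1886 + 2228)/2] = 342/2057 ≈ 0.1663.
%Δp = (5.25 − 4.7)/[(4.7 + 5.25)/2] = 0.55/4.975 ≈ 0.1106.
Arc elasticity E = %Δq/%Δp ≈ 0.1663/0.1106 ≈ 1.50.
|E| > 1: supply is elastic over this range.

1.50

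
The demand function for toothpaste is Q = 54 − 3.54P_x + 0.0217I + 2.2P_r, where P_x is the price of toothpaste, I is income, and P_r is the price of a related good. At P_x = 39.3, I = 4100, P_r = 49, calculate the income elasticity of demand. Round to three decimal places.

0.797

At the given point, Q = 54 − 3.54(39.3) + 0.0217(4100) + 2.2(49) = 54 − 139.122 + 88.97 + 107.8 = 111.648.
∂Q/∂I = +0.0217, so E_I = 0.0217·(4100/111.648) ≈ 0.797.
E_I ∈ (0,1): normal good (necessity).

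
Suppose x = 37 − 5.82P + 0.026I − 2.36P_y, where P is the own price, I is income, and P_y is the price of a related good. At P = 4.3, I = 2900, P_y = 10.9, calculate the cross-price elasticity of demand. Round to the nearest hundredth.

-0.42

First evaluate x: 37 − 5.82(4.3) + 0.026(2900) − 2.36(10.9) = 37 − 25.026 + 75.4 − 25.724 = 61.65.
∂x/∂P_y = −2.36, so E_xy = -2.36·(10.9/61.65) ≈ -0.42.
E_xy < 0: the goods are complements.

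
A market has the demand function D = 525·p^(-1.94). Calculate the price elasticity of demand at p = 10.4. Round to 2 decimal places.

For a Cobb–Douglas (constant-elasticity) form D = A·p^α·…, the elasticity with respect to p equals the exponent α at every point.
Here the exponent on p is -1.94, so the price elasticity of demand is -1.94.

-1.94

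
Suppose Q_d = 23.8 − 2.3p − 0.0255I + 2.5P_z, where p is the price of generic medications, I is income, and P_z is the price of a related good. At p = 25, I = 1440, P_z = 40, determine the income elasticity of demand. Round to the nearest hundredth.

-1.24

Substituting, Q_d = 23.8 − 2.3(25) − 0.0255(1440) + 2.5(40) = 23.8 − 57.5 − 36.72 + 100 = 29.58.
∂Q_d/∂I = −0.0255, so E_I = -0.0255·(1440/29.58) ≈ -1.24.
E_I < 0: inferior good.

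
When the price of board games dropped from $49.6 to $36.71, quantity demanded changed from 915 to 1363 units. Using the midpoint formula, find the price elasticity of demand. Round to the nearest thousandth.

-1.317

%ΔQ = (1363 − 915)/[(915 + 1363)/2] = 448/1139 ≈ 0.3933.
%ΔP = (36.71 − 49.6)/[(49.6 + 36.71)/2] = -12.89/43.155 ≈ -0.2987.
Arc elasticity E = %ΔQ/%ΔP ≈ 0.3933/-0.2987 ≈ -1.317.
|E| > 1: demand is elastic over this range.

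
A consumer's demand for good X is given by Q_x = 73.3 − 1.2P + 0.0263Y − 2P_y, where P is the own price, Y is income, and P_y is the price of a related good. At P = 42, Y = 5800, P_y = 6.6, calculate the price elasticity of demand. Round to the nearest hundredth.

At the given point, Q_x = 73.3 − 1.2(42) + 0.0263(5800) − 2(6.6) = 73.3 − 50.4 + 152.54 − 13.2 = 162.24.
∂Q_x/∂P = −1.2, so E_p = (−1.2)·(42/162.24) ≈ -0.31.
|E_p| < 1: demand is inelastic.

-0.31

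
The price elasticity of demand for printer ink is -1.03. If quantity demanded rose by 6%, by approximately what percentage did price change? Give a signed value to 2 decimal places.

%ΔQ ≈ E × %ΔP ⇒ %ΔP = %ΔQ / E = (6%)/(-1.03) ≈ -5.83%.

-5.83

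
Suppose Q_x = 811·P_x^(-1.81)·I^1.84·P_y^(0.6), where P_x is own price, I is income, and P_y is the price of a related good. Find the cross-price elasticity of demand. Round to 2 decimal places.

For a Cobb–Douglas (constant-elasticity) form Q_x = A·P_y^α·…, the elasticity with respect to P_y equals the exponent α at every point.
Here the exponent on P_y is 0.6, so the cross-price elasticity of demand is 0.60.

0.60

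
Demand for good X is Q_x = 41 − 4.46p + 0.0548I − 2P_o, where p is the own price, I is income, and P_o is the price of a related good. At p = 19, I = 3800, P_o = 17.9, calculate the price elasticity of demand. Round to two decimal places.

-0.66

Evaluating quantity at (p, I, P_o) gives Q_x = 41 − 4.46(19) + 0.0548(3800) − 2(17.9) = 41 − 84.74 + 208.24 − 35.8 = 128.7.
∂Q_x/∂p = −4.46, so E_p = (−4.46)·(19/128.7) ≈ -0.66.
|E_p| < 1: demand is inelastic.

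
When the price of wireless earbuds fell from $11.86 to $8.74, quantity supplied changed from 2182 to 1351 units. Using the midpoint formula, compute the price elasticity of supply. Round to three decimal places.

1.553

%ΔQ = (1351 − 2182)/[(2182 + 1351)/2] = -831/1766.5 ≈ -0.4704.
%Δp = (8.74 − 11.86)/[(11.86 + 8.74)/2] = -3.12/10.3 ≈ -0.3029.
Arc elasticity E = %ΔQ/%Δp ≈ -0.4704/-0.3029 ≈ 1.553.
|E| > 1: supply is elastic over this range.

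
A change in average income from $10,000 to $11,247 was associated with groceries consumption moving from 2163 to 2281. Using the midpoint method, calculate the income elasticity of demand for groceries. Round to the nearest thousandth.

0.452

%ΔQ = (2281 − 2163)/[(2163+2281)/2] = 118/2222 ≈ 0.0531.
%ΔI = (11,247 − 10,000)/[(10,000+11,247)/2] = 1247/10623.5 ≈ 0.1174.
E_I = %ΔQ/%ΔI ≈ 0.452.
E_I ∈ (0,1): normal good (necessity).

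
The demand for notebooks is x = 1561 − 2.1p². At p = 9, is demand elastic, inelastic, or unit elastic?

At p = 9, x = 1390.9.
dx/dp = −2·2.1·p = −37.8.
Point elasticity E = (dx/dp)·(p/x) = -37.8 × 9/1390.9 ≈ -0.245.
|E| ≈ 0.245 < 1, so demand is inelastic.

inelastic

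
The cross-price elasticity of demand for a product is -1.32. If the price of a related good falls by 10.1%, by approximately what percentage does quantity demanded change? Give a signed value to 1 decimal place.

%ΔQ ≈ E × %ΔP_y = (-1.32) × (-10.1%) ≈ 13.3%.

13.3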